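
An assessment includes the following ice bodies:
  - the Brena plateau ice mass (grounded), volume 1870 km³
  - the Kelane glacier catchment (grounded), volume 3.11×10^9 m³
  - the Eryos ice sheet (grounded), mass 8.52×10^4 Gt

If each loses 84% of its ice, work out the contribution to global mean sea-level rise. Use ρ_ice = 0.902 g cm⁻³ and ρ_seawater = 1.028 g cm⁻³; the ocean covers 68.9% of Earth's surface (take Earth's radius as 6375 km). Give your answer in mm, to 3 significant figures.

≈ 202 mm

Brena: 0.84 × 1870 km³ × (902/1028) = 1378 km³ of water.
Kelane: 0.84 × 3.11×10^9 m³ × (902/1028) = 2.292×10^9 m³ of water.
Eryos: 0.84 × 8.52×10^4 Gt = 7.157×10^16 kg; dividing by ρ_w = 1.028 g cm⁻³ = 1028 kg m⁻³ gives 6.962×10^13 m³ of water.
Total added water ≈ 7.100×10^13 m³ over 3.52×10^14 m² → Δh = 0.202 m = 202 mm.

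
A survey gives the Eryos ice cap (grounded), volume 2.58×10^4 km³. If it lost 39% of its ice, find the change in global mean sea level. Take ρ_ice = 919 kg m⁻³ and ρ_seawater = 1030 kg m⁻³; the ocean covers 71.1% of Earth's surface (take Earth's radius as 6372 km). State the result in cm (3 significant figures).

Eryos: 0.39 × 2.58×10^4 km³ × (919/1030) = 8978 km³ of water.
Spread over 3.63×10^14 m² of ocean, Δh = 8.978×10^12 / 3.63×10^14 = 0.0247 m = 2.47 cm.

≈ 2.47 cm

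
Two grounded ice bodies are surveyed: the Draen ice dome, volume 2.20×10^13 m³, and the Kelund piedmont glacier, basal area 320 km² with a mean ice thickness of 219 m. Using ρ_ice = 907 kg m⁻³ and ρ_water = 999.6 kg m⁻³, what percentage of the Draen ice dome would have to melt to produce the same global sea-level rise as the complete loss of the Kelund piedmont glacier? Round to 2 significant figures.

Equal sea-level rise means equal mass of meltwater, i.e. equal mass of ice lost.
Ice mass of Kelund: 6.356×10^13 kg; ice mass of Draen: 1.995×10^16 kg.
Fraction required = 6.356×10^13 / 1.995×10^16 = 3.19×10^-3 → 0.32 %.

≈ 0.32 %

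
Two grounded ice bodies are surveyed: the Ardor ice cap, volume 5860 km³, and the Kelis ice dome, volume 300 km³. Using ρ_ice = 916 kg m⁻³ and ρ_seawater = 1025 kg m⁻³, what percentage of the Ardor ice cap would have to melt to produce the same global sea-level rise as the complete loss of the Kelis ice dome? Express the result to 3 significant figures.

Equal sea-level rise means equal mass of meltwater, i.e. equal mass of ice lost.
Ice mass of Kelis: 2.748×10^14 kg; ice mass of Ardor: 5.368×10^15 kg.
Fraction required = 2.748×10^14 / 5.368×10^15 = 0.0512 → 5.12 %.

≈ 5.12 %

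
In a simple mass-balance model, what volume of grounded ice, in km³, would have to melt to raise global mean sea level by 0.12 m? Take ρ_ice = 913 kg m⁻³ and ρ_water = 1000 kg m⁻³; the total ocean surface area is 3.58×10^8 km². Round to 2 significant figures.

≈ 4.7×10^4 km³

Required water volume = Δh × A = 0.12 m × 3.58×10^14 m² = 4.296×10^13 m³ = 4.296×10^4 km³.
Ice volume = water volume × ρ_w/ρ_ice = 4.296×10^4 × 1000/913 = 4.7×10^4 km³.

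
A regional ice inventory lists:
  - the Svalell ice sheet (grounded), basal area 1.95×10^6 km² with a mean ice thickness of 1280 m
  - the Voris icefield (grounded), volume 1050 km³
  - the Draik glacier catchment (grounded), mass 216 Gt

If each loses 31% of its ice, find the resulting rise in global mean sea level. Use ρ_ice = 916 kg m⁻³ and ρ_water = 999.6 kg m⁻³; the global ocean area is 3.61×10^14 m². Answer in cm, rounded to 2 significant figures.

Svalell: ice volume = 1.95×10^6 km² × 1280 m = 2.496×10^6 km³; 0.31 × 2.496×10^6 × (916/999.6) = 7.090×10^5 km³ of water.
Voris: 0.31 × 1050 km³ × (916/999.6) = 298.3 km³ of water.
Draik: 0.31 × 216 Gt = 6.696×10^13 kg; dividing by ρ_w = 999.6 kg m⁻³ gives 6.699×10^10 m³ of water.
Total added water ≈ 7.094×10^14 m³ over 3.61×10^14 m² → Δh = 1.97 m = 200 cm.

≈ 200 cm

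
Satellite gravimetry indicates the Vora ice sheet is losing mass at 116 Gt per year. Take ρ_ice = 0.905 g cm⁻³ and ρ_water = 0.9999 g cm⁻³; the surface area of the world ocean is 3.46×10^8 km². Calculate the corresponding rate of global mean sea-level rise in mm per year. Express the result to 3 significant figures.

ρ_w = 0.9999 g cm⁻³ = 999.9 kg m⁻³. Annual water volume added = 116 Gt / ρ_w = 1.160×10^14 kg / 999.9 kg m⁻³ = 1.160×10^11 m³.
Δh per year = 1.160×10^11 / 3.46×10^14 = 3.35×10^-4 m = 0.335 mm.

≈ 0.335 mm/yr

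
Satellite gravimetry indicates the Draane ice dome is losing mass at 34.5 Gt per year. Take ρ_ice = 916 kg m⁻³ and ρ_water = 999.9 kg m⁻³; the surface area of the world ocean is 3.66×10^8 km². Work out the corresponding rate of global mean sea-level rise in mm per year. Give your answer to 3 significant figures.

ρ_w = 999.9 kg m⁻³. Annual water volume added = 34.5 Gt / ρ_w = 3.450×10^13 kg / 999.9 kg m⁻³ = 3.450×10^10 m³.
Δh per year = 3.450×10^10 / 3.66×10^14 = 9.43×10^-5 m = 0.0943 mm.

≈ 0.0943 mm/yr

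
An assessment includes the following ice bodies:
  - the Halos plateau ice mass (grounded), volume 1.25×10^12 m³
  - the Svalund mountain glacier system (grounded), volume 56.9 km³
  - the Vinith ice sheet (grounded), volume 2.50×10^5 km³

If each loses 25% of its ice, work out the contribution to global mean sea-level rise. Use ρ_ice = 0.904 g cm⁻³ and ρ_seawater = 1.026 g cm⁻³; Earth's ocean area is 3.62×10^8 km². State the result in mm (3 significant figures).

Halos: 0.25 × 1.25×10^12 m³ × (904/1026) = 2.753×10^11 m³ of water.
Svalund: 0.25 × 56.9 km³ × (904/1026) = 12.53 km³ of water.
Vinith: 0.25 × 2.50×10^5 km³ × (904/1026) = 5.507×10^4 km³ of water.
Total added water ≈ 5.536×10^13 m³ over 3.62×10^14 m² → Δh = 0.153 m = 153 mm.

≈ 153 mm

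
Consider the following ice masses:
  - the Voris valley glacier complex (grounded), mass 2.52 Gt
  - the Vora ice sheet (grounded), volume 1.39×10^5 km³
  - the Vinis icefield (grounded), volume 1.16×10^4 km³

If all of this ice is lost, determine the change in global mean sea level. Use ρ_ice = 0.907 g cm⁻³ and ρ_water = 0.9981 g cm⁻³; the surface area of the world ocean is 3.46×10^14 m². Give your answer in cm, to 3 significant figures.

≈ 39.6 cm

Voris: 2.52 Gt = 2.520×10^12 kg; dividing by ρ_w = 0.9981 g cm⁻³ = 998.1 kg m⁻³ gives 2.525×10^9 m³ of water.
Vora: 1.39×10^5 km³ × (907/998.1) = 1.263×10^5 km³ of water.
Vinis: 1.16×10^4 km³ × (907/998.1) = 1.054×10^4 km³ of water.
Total added water ≈ 1.369×10^14 m³ over 3.46×10^14 m² → Δh = 0.396 m = 39.6 cm.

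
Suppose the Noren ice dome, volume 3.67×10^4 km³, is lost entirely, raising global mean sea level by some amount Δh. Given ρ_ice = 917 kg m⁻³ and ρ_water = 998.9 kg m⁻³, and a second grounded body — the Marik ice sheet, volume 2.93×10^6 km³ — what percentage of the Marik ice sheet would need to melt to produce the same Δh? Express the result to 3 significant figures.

Equal sea-level rise means equal mass of meltwater, i.e. equal mass of ice lost.
Ice mass of Noren: 3.365×10^16 kg; ice mass of Marik: 2.687×10^18 kg.
Fraction required = 3.365×10^16 / 2.687×10^18 = 0.0125 → 1.25 %.

≈ 1.25 %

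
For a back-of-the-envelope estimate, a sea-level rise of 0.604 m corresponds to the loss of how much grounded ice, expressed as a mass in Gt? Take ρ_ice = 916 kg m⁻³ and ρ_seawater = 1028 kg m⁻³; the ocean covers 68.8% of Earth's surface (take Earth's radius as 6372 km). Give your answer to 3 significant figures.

≈ 2.18×10^5 Gt

Required water volume = Δh × A = 0.604 m × 3.51×10^14 m² = 2.120×10^14 m³.
ρ_w = 1028 kg m⁻³, so the mass of water = 2.120×10^14 m³ × 1028 kg m⁻³ = 2.180×10^17 kg = 2.18×10^5 Gt (and the same mass of ice, by conservation).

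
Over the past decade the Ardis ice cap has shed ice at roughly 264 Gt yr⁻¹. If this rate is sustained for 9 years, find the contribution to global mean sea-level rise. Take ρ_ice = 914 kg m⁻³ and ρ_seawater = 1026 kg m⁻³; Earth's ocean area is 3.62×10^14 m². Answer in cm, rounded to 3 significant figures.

≈ 0.640 cm

Total mass lost = 264 Gt/yr × 9 yr = 2376 Gt = 2.376×10^15 kg.
ρ_w = 1026 kg m⁻³, so water volume = 2.376×10^15 / 1026 = 2.316×10^12 m³.
Δh = 2.316×10^12 / 3.62×10^14 = 6.40×10^-3 m = 0.640 cm.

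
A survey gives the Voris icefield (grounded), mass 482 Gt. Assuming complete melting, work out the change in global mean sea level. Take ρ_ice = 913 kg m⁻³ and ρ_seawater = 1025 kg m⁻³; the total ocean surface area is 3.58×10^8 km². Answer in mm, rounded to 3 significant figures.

≈ 1.31 mm

Voris: 482 Gt = 4.820×10^14 kg; dividing by ρ_w = 1025 kg m⁻³ gives 4.702×10^11 m³ of water.
Spread over 3.58×10^14 m² of ocean, Δh = 4.702×10^11 / 3.58×10^14 = 1.31×10^-3 m = 1.31 mm.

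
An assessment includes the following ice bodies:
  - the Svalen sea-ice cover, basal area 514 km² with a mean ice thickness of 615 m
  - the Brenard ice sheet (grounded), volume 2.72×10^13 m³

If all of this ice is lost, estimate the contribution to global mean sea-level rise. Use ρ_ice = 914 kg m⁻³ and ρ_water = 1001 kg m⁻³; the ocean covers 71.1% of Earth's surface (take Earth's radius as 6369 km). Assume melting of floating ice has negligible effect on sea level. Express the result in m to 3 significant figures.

≈ 0.0685 m

The Svalen sea-ice cover is floating and already displaces its own weight of water, so its melt adds essentially nothing to sea level.
Brenard: 2.72×10^13 m³ × (914/1001) = 2.484×10^13 m³ of water.
Total added water ≈ 2.484×10^13 m³ over 3.62×10^14 m² → Δh = 0.0685 m.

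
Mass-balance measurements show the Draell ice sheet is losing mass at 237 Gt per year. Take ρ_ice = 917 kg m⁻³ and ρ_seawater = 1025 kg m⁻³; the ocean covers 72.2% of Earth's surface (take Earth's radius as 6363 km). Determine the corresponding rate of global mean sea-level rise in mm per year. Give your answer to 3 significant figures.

≈ 0.629 mm/yr

ρ_w = 1025 kg m⁻³. Annual water volume added = 237 Gt / ρ_w = 2.370×10^14 kg / 1025 kg m⁻³ = 2.312×10^11 m³.
Δh per year = 2.312×10^11 / 3.67×10^14 = 6.29×10^-4 m = 0.629 mm.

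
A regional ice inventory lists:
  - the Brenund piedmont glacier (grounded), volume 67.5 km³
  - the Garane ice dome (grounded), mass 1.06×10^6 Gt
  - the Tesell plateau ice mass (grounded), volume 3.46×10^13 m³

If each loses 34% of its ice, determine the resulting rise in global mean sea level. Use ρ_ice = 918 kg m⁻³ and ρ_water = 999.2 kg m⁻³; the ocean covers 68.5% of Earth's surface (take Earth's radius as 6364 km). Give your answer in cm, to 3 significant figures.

Brenund: 0.34 × 67.5 km³ × (918/999.2) = 21.08 km³ of water.
Garane: 0.34 × 1.06×10^6 Gt = 3.604×10^17 kg; dividing by ρ_w = 999.2 kg m⁻³ gives 3.607×10^14 m³ of water.
Tesell: 0.34 × 3.46×10^13 m³ × (918/999.2) = 1.081×10^13 m³ of water.
Total added water ≈ 3.715×10^14 m³ over 3.49×10^14 m² → Δh = 1.07 m = 107 cm.

≈ 107 cm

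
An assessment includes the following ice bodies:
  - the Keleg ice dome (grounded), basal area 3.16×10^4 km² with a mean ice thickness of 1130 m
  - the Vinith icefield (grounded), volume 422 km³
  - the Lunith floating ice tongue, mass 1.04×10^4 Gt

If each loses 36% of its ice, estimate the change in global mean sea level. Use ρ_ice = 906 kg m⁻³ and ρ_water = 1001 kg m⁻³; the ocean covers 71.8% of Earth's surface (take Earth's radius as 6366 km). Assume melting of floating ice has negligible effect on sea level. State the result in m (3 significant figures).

≈ 0.0322 m

Keleg: ice volume = 3.16×10^4 km² × 1130 m = 3.571×10^4 km³; 0.36 × 3.571×10^4 × (906/1001) = 1.163×10^4 km³ of water.
Vinith: 0.36 × 422 km³ × (906/1001) = 137.5 km³ of water.
The Lunith floating ice tongue is floating and already displaces its own weight of water, so its melt adds essentially nothing to sea level.
Total added water ≈ 1.177×10^13 m³ over 3.66×10^14 m² → Δh = 0.0322 m.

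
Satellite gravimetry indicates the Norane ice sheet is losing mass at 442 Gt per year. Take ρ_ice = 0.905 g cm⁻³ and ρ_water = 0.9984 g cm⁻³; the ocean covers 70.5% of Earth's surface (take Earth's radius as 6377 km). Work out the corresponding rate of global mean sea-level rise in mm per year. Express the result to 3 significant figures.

≈ 1.23 mm/yr

ρ_w = 0.9984 g cm⁻³ = 998.4 kg m⁻³. Annual water volume added = 442 Gt / ρ_w = 4.420×10^14 kg / 998.4 kg m⁻³ = 4.427×10^11 m³.
Δh per year = 4.427×10^11 / 3.60×10^14 = 1.23×10^-3 m = 1.23 mm.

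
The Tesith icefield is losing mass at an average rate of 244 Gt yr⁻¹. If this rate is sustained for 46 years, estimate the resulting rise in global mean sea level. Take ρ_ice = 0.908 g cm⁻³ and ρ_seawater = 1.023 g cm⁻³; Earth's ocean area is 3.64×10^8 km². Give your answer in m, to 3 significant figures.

Total mass lost = 244 Gt/yr × 46 yr = 1.122×10^4 Gt = 1.122×10^16 kg.
ρ_w = 1.023 g cm⁻³ = 1023 kg m⁻³, so water volume = 1.122×10^16 / 1023 = 1.097×10^13 m³.
Δh = 1.097×10^13 / 3.64×10^14 = 0.0301 m.

≈ 0.0301 m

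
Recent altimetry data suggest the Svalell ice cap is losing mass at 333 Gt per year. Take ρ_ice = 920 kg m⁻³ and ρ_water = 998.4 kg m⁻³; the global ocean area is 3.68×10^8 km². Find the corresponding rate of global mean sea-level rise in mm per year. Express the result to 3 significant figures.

≈ 0.906 mm/yr

ρ_w = 998.4 kg m⁻³. Annual water volume added = 333 Gt / ρ_w = 3.330×10^14 kg / 998.4 kg m⁻³ = 3.335×10^11 m³.
Δh per year = 3.335×10^11 / 3.68×10^14 = 9.06×10^-4 m = 0.906 mm.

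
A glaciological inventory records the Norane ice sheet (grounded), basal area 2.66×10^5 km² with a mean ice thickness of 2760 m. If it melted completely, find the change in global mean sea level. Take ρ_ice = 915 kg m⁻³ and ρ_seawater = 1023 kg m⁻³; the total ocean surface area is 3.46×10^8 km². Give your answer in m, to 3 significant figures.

Norane: ice volume = 2.66×10^5 km² × 2760 m = 7.342×10^5 km³; 7.342×10^5 × (915/1023) = 6.567×10^5 km³ of water.
Spread over 3.46×10^14 m² of ocean, Δh = 6.567×10^14 / 3.46×10^14 = 1.90 m.

≈ 1.90 m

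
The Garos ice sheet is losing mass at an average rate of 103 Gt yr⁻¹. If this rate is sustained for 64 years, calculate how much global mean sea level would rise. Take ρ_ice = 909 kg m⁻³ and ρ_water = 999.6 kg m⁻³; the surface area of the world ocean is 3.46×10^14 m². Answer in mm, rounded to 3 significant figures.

Total mass lost = 103 Gt/yr × 64 yr = 6592 Gt = 6.592×10^15 kg.
ρ_w = 999.6 kg m⁻³, so water volume = 6.592×10^15 / 999.6 = 6.595×10^12 m³.
Δh = 6.595×10^12 / 3.46×10^14 = 0.0191 m = 19.1 mm.

≈ 19.1 mm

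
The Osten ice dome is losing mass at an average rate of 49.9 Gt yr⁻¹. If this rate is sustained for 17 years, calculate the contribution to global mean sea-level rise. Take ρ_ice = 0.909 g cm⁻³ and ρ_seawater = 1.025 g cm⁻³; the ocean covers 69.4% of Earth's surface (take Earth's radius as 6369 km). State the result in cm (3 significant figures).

Total mass lost = 49.9 Gt/yr × 17 yr = 848.3 Gt = 8.483×10^14 kg.
ρ_w = 1.025 g cm⁻³ = 1025 kg m⁻³, so water volume = 8.483×10^14 / 1025 = 8.276×10^11 m³.
Δh = 8.276×10^11 / 3.54×10^14 = 2.34×10^-3 m = 0.234 cm.

≈ 0.234 cm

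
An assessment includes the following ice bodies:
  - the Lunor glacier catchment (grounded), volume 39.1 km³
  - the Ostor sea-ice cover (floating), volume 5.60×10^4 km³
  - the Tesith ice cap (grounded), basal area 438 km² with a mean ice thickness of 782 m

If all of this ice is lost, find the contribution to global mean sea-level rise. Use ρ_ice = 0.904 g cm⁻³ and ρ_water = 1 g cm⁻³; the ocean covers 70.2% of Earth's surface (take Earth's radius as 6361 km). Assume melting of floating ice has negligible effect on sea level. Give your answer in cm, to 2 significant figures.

Lunor: 39.1 km³ × (904/1000) = 35.35 km³ of water.
The Ostor sea-ice cover is floating and already displaces its own weight of water, so its melt adds essentially nothing to sea level.
Tesith: ice volume = 438 km² × 782 m = 342.5 km³; 342.5 × (904/1000) = 309.6 km³ of water.
Total added water ≈ 3.450×10^11 m³ over 3.57×10^14 m² → Δh = 9.66×10^-4 m = 0.097 cm.

≈ 0.097 cm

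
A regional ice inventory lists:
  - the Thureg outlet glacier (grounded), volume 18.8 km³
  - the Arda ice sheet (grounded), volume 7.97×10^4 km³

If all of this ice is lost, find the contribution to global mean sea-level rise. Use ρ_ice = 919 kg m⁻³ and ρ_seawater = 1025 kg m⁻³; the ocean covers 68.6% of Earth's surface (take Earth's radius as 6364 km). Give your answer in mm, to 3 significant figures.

Thureg: 18.8 km³ × (919/1025) = 16.86 km³ of water.
Arda: 7.97×10^4 km³ × (919/1025) = 7.146×10^4 km³ of water.
Total added water ≈ 7.147×10^13 m³ over 3.49×10^14 m² → Δh = 0.205 m = 205 mm.

≈ 205 mm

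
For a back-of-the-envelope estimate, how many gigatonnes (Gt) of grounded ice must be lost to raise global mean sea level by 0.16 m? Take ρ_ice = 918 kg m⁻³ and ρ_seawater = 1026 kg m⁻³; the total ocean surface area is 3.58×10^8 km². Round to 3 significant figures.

≈ 5.88×10^4 Gt

Required water volume = Δh × A = 0.16 m × 3.58×10^14 m² = 5.728×10^13 m³.
ρ_w = 1026 kg m⁻³, so the mass of water = 5.728×10^13 m³ × 1026 kg m⁻³ = 5.877×10^16 kg = 5.88×10^4 Gt (and the same mass of ice, by conservation).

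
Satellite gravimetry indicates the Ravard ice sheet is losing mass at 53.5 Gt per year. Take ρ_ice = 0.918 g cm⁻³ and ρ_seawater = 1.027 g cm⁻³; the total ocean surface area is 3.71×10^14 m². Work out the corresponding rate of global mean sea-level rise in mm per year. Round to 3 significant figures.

ρ_w = 1.027 g cm⁻³ = 1027 kg m⁻³. Annual water volume added = 53.5 Gt / ρ_w = 5.350×10^13 kg / 1027 kg m⁻³ = 5.209×10^10 m³.
Δh per year = 5.209×10^10 / 3.71×10^14 = 1.40×10^-4 m = 0.140 mm.

≈ 0.140 mm/yr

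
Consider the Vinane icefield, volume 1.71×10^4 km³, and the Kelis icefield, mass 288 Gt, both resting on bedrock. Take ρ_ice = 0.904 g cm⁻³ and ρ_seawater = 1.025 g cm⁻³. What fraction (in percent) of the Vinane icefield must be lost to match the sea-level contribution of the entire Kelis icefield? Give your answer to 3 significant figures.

≈ 1.86 %

Equal sea-level rise means equal mass of meltwater, i.e. equal mass of ice lost.
Ice mass of Kelis: 2.880×10^14 kg; ice mass of Vinane: 1.546×10^16 kg.
Fraction required = 2.880×10^14 / 1.546×10^16 = 0.0186 → 1.86 %.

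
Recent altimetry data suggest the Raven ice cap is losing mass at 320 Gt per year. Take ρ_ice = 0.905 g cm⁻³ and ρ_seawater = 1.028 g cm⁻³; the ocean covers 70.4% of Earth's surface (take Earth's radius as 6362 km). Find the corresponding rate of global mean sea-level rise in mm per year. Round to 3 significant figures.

ρ_w = 1.028 g cm⁻³ = 1028 kg m⁻³. Annual water volume added = 320 Gt / ρ_w = 3.200×10^14 kg / 1028 kg m⁻³ = 3.113×10^11 m³.
Δh per year = 3.113×10^11 / 3.58×10^14 = 8.69×10^-4 m = 0.869 mm.

≈ 0.869 mm/yr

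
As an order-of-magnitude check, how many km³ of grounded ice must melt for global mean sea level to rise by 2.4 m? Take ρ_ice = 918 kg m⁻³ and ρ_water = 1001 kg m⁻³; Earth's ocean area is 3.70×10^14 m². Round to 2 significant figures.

≈ 9.7×10^5 km³

Required water volume = Δh × A = 2.4 m × 3.70×10^14 m² = 8.880×10^14 m³ = 8.880×10^5 km³.
Ice volume = water volume × ρ_w/ρ_ice = 8.880×10^5 × 1001/918 = 9.7×10^5 km³.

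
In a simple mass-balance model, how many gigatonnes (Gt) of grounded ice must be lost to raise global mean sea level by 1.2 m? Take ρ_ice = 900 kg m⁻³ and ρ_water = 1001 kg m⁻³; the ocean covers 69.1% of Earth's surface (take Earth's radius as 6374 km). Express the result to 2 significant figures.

Required water volume = Δh × A = 1.2 m × 3.53×10^14 m² = 4.233×10^14 m³.
ρ_w = 1001 kg m⁻³, so the mass of water = 4.233×10^14 m³ × 1001 kg m⁻³ = 4.238×10^17 kg = 4.2×10^5 Gt (and the same mass of ice, by conservation).

≈ 4.2×10^5 Gt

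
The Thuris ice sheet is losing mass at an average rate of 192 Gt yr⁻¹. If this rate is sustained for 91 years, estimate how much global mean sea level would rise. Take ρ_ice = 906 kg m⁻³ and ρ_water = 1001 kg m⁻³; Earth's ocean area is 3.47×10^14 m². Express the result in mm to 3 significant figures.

Total mass lost = 192 Gt/yr × 91 yr = 1.747×10^4 Gt = 1.747×10^16 kg.
ρ_w = 1001 kg m⁻³, so water volume = 1.747×10^16 / 1001 = 1.745×10^13 m³.
Δh = 1.745×10^13 / 3.47×10^14 = 0.0503 m = 50.3 mm.

≈ 50.3 mm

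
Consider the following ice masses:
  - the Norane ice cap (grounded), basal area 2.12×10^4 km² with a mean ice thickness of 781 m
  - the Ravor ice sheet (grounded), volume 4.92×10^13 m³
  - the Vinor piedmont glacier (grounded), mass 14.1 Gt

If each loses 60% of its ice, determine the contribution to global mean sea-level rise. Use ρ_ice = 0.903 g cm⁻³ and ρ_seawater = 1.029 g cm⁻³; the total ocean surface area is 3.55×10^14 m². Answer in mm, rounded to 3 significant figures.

≈ 97.6 mm

Norane: ice volume = 2.12×10^4 km² × 781 m = 1.656×10^4 km³; 0.6 × 1.656×10^4 × (903/1029) = 8718 km³ of water.
Ravor: 0.6 × 4.92×10^13 m³ × (903/1029) = 2.591×10^13 m³ of water.
Vinor: 0.6 × 14.1 Gt = 8.460×10^12 kg; dividing by ρ_w = 1.029 g cm⁻³ = 1029 kg m⁻³ gives 8.222×10^9 m³ of water.
Total added water ≈ 3.463×10^13 m³ over 3.55×10^14 m² → Δh = 0.0976 m = 97.6 mm.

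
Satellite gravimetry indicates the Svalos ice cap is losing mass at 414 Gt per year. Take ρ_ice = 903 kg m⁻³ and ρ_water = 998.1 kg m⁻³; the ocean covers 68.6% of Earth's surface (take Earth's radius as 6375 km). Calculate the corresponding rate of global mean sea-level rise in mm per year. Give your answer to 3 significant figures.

ρ_w = 998.1 kg m⁻³. Annual water volume added = 414 Gt / ρ_w = 4.140×10^14 kg / 998.1 kg m⁻³ = 4.148×10^11 m³.
Δh per year = 4.148×10^11 / 3.50×10^14 = 1.18×10^-3 m = 1.18 mm.

≈ 1.18 mm/yr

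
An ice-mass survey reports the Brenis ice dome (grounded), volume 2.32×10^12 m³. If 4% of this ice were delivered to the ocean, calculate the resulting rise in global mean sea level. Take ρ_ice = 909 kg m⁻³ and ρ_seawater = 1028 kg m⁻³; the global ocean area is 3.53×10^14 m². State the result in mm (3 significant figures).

≈ 0.232 mm

Brenis: 0.04 × 2.32×10^12 m³ × (909/1028) = 8.206×10^10 m³ of water.
Spread over 3.53×10^14 m² of ocean, Δh = 8.206×10^10 / 3.53×10^14 = 2.32×10^-4 m = 0.232 mm.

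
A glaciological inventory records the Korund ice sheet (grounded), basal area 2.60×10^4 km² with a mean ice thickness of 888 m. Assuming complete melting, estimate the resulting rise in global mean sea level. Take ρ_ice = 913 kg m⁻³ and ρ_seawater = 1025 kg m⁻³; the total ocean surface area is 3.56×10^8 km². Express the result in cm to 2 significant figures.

≈ 5.8 cm

Korund: ice volume = 2.60×10^4 km² × 888 m = 2.309×10^4 km³; 2.309×10^4 × (913/1025) = 2.057×10^4 km³ of water.
Spread over 3.56×10^14 m² of ocean, Δh = 2.057×10^13 / 3.56×10^14 = 0.0578 m = 5.8 cm.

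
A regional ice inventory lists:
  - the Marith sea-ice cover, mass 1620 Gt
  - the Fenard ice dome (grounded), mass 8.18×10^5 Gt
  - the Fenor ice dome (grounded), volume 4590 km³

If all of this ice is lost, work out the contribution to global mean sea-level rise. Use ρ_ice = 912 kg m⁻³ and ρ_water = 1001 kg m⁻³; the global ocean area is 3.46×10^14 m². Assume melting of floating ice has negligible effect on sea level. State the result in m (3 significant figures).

≈ 2.37 m

The Marith sea-ice cover is floating and already displaces its own weight of water, so its melt adds essentially nothing to sea level.
Fenard: 8.18×10^5 Gt = 8.180×10^17 kg; dividing by ρ_w = 1001 kg m⁻³ gives 8.172×10^14 m³ of water.
Fenor: 4590 km³ × (912/1001) = 4182 km³ of water.
Total added water ≈ 8.214×10^14 m³ over 3.46×10^14 m² → Δh = 2.37 m.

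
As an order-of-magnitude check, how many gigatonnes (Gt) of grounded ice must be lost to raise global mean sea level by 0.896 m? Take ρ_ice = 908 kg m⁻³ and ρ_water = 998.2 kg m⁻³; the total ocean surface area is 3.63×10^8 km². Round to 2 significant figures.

Required water volume = Δh × A = 0.896 m × 3.63×10^14 m² = 3.252×10^14 m³.
ρ_w = 998.2 kg m⁻³, so the mass of water = 3.252×10^14 m³ × 998.2 kg m⁻³ = 3.247×10^17 kg = 3.2×10^5 Gt (and the same mass of ice, by conservation).

≈ 3.2×10^5 Gt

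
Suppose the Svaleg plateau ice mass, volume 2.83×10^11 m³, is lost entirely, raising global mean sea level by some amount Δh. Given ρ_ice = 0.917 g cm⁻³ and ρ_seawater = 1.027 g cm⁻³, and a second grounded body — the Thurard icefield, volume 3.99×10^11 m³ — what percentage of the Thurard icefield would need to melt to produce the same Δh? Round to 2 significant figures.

Equal sea-level rise means equal mass of meltwater, i.e. equal mass of ice lost.
Ice mass of Svaleg: 2.595×10^14 kg; ice mass of Thurard: 3.659×10^14 kg.
Fraction required = 2.595×10^14 / 3.659×10^14 = 0.709 → 71 %.

≈ 71 %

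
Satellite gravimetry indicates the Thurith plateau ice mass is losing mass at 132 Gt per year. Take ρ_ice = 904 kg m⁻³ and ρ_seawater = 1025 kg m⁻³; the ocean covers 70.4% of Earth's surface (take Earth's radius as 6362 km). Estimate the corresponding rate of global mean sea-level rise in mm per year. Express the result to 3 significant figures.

≈ 0.360 mm/yr

ρ_w = 1025 kg m⁻³. Annual water volume added = 132 Gt / ρ_w = 1.320×10^14 kg / 1025 kg m⁻³ = 1.288×10^11 m³.
Δh per year = 1.288×10^11 / 3.58×10^14 = 3.60×10^-4 m = 0.360 mm.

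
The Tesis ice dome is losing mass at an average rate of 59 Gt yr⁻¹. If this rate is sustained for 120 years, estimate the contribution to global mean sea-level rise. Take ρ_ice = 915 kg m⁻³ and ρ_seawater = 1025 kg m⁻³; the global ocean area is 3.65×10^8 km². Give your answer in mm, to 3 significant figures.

Total mass lost = 59 Gt/yr × 120 yr = 7080 Gt = 7.080×10^15 kg.
ρ_w = 1025 kg m⁻³, so water volume = 7.080×10^15 / 1025 = 6.907×10^12 m³.
Δh = 6.907×10^12 / 3.65×10^14 = 0.0189 m = 18.9 mm.

≈ 18.9 mm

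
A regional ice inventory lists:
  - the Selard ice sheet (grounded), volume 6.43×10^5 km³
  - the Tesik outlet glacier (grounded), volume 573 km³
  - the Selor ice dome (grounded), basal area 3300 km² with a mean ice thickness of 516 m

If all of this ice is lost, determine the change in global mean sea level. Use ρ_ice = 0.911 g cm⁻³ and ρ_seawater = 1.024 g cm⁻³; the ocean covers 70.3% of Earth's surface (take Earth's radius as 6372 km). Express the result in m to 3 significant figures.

Selard: 6.43×10^5 km³ × (911/1024) = 5.720×10^5 km³ of water.
Tesik: 573 km³ × (911/1024) = 509.8 km³ of water.
Selor: ice volume = 3300 km² × 516 m = 1703 km³; 1703 × (911/1024) = 1515 km³ of water.
Total added water ≈ 5.741×10^14 m³ over 3.59×10^14 m² → Δh = 1.60 m.

≈ 1.60 m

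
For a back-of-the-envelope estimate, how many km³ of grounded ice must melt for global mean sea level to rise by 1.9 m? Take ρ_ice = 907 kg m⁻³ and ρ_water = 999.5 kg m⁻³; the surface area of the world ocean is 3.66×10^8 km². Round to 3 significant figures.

Required water volume = Δh × A = 1.9 m × 3.66×10^14 m² = 6.954×10^14 m³ = 6.954×10^5 km³.
Ice volume = water volume × ρ_w/ρ_ice = 6.954×10^5 × 999.5/907 = 7.66×10^5 km³.

≈ 7.66×10^5 km³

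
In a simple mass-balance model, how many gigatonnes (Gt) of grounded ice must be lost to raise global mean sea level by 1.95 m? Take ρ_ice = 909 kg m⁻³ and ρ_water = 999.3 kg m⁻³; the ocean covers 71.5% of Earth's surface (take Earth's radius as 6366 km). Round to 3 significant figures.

Required water volume = Δh × A = 1.95 m × 3.64×10^14 m² = 7.100×10^14 m³.
ρ_w = 999.3 kg m⁻³, so the mass of water = 7.100×10^14 m³ × 999.3 kg m⁻³ = 7.095×10^17 kg = 7.10×10^5 Gt (and the same mass of ice, by conservation).

≈ 7.10×10^5 Gt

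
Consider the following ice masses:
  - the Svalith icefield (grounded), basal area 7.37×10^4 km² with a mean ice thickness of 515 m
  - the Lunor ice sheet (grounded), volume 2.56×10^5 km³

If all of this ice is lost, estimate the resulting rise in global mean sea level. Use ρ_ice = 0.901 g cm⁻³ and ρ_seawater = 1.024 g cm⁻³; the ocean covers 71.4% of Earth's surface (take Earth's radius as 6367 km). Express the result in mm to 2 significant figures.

≈ 710 mm

Svalith: ice volume = 7.37×10^4 km² × 515 m = 3.796×10^4 km³; 3.796×10^4 × (901/1024) = 3.340×10^4 km³ of water.
Lunor: 2.56×10^5 km³ × (901/1024) = 2.252×10^5 km³ of water.
Total added water ≈ 2.586×10^14 m³ over 3.64×10^14 m² → Δh = 0.711 m = 710 mm.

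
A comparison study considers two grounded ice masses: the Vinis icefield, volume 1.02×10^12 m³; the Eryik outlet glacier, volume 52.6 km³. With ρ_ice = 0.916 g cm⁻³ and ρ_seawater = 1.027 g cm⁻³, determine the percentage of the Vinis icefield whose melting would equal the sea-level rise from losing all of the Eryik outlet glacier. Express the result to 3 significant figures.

Equal sea-level rise means equal mass of meltwater, i.e. equal mass of ice lost.
Ice mass of Eryik: 4.818×10^13 kg; ice mass of Vinis: 9.343×10^14 kg.
Fraction required = 4.818×10^13 / 9.343×10^14 = 0.0516 → 5.16 %.

≈ 5.16 %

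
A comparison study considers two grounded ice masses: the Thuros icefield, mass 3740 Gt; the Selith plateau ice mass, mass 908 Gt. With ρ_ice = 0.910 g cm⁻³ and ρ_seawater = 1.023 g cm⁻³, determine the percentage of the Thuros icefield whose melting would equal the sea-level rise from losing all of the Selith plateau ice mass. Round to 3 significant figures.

≈ 24.3 %

Equal sea-level rise means equal mass of meltwater, i.e. equal mass of ice lost.
Ice mass of Selith: 9.080×10^14 kg; ice mass of Thuros: 3.740×10^15 kg.
Fraction required = 9.080×10^14 / 3.740×10^15 = 0.243 → 24.3 %.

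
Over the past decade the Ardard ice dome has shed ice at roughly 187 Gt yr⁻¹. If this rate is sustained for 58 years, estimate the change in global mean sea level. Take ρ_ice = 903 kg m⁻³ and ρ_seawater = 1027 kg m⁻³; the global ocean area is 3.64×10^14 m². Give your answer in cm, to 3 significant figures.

≈ 2.90 cm

Total mass lost = 187 Gt/yr × 58 yr = 1.085×10^4 Gt = 1.085×10^16 kg.
ρ_w = 1027 kg m⁻³, so water volume = 1.085×10^16 / 1027 = 1.056×10^13 m³.
Δh = 1.056×10^13 / 3.64×10^14 = 0.0290 m = 2.90 cm.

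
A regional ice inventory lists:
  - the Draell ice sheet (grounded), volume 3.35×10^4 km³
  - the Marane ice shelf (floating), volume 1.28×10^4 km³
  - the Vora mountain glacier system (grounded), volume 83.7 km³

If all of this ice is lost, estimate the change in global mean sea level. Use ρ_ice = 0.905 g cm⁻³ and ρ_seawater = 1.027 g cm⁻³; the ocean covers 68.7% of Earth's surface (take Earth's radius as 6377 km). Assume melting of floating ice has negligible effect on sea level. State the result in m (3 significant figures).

Draell: 3.35×10^4 km³ × (905/1027) = 2.952×10^4 km³ of water.
The Marane ice shelf is floating and already displaces its own weight of water, so its melt adds essentially nothing to sea level.
Vora: 83.7 km³ × (905/1027) = 73.76 km³ of water.
Total added water ≈ 2.959×10^13 m³ over 3.51×10^14 m² → Δh = 0.0843 m.

≈ 0.0843 m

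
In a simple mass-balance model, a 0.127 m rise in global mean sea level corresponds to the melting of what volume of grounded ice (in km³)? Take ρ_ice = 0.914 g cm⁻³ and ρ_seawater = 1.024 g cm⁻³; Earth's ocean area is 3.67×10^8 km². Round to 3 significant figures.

Required water volume = Δh × A = 0.127 m × 3.67×10^14 m² = 4.661×10^13 m³ = 4.661×10^4 km³.
Ice volume = water volume × ρ_w/ρ_ice = 4.661×10^4 × 1024/914 = 5.22×10^4 km³.

≈ 5.22×10^4 km³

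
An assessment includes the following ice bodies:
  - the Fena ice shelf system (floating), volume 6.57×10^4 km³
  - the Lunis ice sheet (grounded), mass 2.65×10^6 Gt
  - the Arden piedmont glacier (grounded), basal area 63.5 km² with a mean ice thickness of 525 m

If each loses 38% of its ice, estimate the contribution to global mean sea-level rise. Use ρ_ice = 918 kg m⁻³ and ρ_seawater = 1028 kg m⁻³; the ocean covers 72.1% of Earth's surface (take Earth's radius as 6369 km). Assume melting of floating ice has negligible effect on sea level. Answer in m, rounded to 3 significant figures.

≈ 2.67 m

The Fena ice shelf system is floating and already displaces its own weight of water, so its melt adds essentially nothing to sea level.
Lunis: 0.38 × 2.65×10^6 Gt = 1.007×10^18 kg; dividing by ρ_w = 1028 kg m⁻³ gives 9.796×10^14 m³ of water.
Arden: ice volume = 63.5 km² × 525 m = 33.34 km³; 0.38 × 33.34 × (918/1028) = 11.31 km³ of water.
Total added water ≈ 9.796×10^14 m³ over 3.68×10^14 m² → Δh = 2.67 m.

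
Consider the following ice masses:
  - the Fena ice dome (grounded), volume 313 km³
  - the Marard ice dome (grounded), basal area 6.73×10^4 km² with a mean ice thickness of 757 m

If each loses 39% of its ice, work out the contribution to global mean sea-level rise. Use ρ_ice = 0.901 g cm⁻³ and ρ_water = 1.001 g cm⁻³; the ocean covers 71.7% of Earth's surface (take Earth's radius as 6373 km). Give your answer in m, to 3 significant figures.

≈ 0.0492 m

Fena: 0.39 × 313 km³ × (901/1001) = 109.9 km³ of water.
Marard: ice volume = 6.73×10^4 km² × 757 m = 5.095×10^4 km³; 0.39 × 5.095×10^4 × (901/1001) = 1.788×10^4 km³ of water.
Total added water ≈ 1.799×10^13 m³ over 3.66×10^14 m² → Δh = 0.0492 m.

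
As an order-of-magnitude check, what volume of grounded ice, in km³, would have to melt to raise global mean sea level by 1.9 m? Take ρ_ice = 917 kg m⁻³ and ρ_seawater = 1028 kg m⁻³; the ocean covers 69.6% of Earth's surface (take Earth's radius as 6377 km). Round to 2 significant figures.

≈ 7.6×10^5 km³

Required water volume = Δh × A = 1.9 m × 3.56×10^14 m² = 6.758×10^14 m³ = 6.758×10^5 km³.
Ice volume = water volume × ρ_w/ρ_ice = 6.758×10^5 × 1028/917 = 7.6×10^5 km³.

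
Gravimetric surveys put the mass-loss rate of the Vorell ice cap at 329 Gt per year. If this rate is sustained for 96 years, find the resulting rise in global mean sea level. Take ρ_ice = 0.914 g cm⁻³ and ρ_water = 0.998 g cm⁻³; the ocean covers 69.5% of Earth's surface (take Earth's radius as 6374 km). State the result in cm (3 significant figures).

Total mass lost = 329 Gt/yr × 96 yr = 3.158×10^4 Gt = 3.158×10^16 kg.
ρ_w = 0.998 g cm⁻³ = 998 kg m⁻³, so water volume = 3.158×10^16 / 998 = 3.165×10^13 m³.
Δh = 3.165×10^13 / 3.55×10^14 = 0.0892 m = 8.92 cm.

≈ 8.92 cm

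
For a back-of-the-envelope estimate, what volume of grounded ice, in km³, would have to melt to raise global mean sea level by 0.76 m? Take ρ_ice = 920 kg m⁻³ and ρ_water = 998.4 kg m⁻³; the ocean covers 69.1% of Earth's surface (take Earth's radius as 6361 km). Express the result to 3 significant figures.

Required water volume = Δh × A = 0.76 m × 3.51×10^14 m² = 2.670×10^14 m³ = 2.670×10^5 km³.
Ice volume = water volume × ρ_w/ρ_ice = 2.670×10^5 × 998.4/920 = 2.90×10^5 km³.

≈ 2.90×10^5 km³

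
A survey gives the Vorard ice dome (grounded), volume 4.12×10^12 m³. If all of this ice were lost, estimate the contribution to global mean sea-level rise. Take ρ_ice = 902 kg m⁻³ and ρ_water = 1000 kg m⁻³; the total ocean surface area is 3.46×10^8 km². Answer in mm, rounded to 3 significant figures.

Vorard: 4.12×10^12 m³ × (902/1000) = 3.716×10^12 m³ of water.
Spread over 3.46×10^14 m² of ocean, Δh = 3.716×10^12 / 3.46×10^14 = 0.0107 m = 10.7 mm.

≈ 10.7 mm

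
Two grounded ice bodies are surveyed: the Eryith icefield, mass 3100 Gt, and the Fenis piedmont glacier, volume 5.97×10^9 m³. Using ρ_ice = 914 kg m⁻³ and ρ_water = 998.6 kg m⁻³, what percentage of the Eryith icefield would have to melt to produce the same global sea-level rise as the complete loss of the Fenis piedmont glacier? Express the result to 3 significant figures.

Equal sea-level rise means equal mass of meltwater, i.e. equal mass of ice lost.
Ice mass of Fenis: 5.457×10^12 kg; ice mass of Eryith: 3.100×10^15 kg.
Fraction required = 5.457×10^12 / 3.100×10^15 = 1.76×10^-3 → 0.176 %.

≈ 0.176 %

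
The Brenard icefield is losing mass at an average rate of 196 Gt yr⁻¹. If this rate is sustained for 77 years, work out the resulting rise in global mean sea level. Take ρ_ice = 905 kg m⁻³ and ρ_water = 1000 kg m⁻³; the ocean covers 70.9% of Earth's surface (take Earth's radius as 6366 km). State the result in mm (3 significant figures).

Total mass lost = 196 Gt/yr × 77 yr = 1.509×10^4 Gt = 1.509×10^16 kg.
ρ_w = 1000 kg m⁻³, so water volume = 1.509×10^16 / 1000 = 1.509×10^13 m³.
Δh = 1.509×10^13 / 3.61×10^14 = 0.0418 m = 41.8 mm.

≈ 41.8 mm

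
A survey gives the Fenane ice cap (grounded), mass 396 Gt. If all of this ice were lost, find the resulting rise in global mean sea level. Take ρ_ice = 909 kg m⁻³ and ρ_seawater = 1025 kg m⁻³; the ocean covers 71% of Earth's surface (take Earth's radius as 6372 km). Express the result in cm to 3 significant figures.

≈ 0.107 cm

Fenane: 396 Gt = 3.960×10^14 kg; dividing by ρ_w = 1025 kg m⁻³ gives 3.863×10^11 m³ of water.
Spread over 3.62×10^14 m² of ocean, Δh = 3.863×10^11 / 3.62×10^14 = 1.07×10^-3 m = 0.107 cm.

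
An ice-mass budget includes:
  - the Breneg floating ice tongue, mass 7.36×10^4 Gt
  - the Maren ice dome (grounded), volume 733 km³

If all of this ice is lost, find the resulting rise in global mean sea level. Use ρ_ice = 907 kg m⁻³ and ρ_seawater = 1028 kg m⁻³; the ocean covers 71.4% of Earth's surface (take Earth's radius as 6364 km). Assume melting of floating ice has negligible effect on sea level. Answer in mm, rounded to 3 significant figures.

≈ 1.78 mm

The Breneg floating ice tongue is floating and already displaces its own weight of water, so its melt adds essentially nothing to sea level.
Maren: 733 km³ × (907/1028) = 646.7 km³ of water.
Total added water ≈ 6.467×10^11 m³ over 3.63×10^14 m² → Δh = 1.78×10^-3 m = 1.78 mm.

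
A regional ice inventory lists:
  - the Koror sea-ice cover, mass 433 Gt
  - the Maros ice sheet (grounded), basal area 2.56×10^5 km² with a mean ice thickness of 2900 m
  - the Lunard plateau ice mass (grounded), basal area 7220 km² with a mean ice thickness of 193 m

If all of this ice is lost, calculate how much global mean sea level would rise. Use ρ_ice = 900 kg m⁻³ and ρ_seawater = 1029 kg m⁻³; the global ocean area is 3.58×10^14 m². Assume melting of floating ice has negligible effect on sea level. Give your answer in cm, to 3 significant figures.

≈ 182 cm

The Koror sea-ice cover is floating and already displaces its own weight of water, so its melt adds essentially nothing to sea level.
Maros: ice volume = 2.56×10^5 km² × 2900 m = 7.424×10^5 km³; 7.424×10^5 × (900/1029) = 6.493×10^5 km³ of water.
Lunard: ice volume = 7220 km² × 193 m = 1393 km³; 1393 × (900/1029) = 1219 km³ of water.
Total added water ≈ 6.505×10^14 m³ over 3.58×10^14 m² → Δh = 1.82 m = 182 cm.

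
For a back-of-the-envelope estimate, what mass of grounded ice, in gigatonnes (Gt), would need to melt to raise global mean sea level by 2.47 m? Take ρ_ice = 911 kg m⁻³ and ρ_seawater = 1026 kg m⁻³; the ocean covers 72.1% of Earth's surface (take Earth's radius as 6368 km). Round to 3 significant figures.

Required water volume = Δh × A = 2.47 m × 3.67×10^14 m² = 9.075×10^14 m³.
ρ_w = 1026 kg m⁻³, so the mass of water = 9.075×10^14 m³ × 1026 kg m⁻³ = 9.311×10^17 kg = 9.31×10^5 Gt (and the same mass of ice, by conservation).

≈ 9.31×10^5 Gt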